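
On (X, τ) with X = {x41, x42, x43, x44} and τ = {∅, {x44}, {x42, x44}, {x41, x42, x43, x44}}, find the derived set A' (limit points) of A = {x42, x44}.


A' = {x41, x42, x43}

For each x ∈ X, list the open sets U ∈ τ with x ∈ U, then check whether U ∩ (A ∖ {x}) ≠ ∅ for every such U.
  x = x41: opens ∋ x are {x41, x42, x43, x44}; each meets A ∖ {x41}, so x IS a limit point.
  x = x42: opens ∋ x are {x42, x44}, {x41, x42, x43, x44}; each meets A ∖ {x42}, so x IS a limit point.
  x = x43: opens ∋ x are {x41, x42, x43, x44}; each meets A ∖ {x43}, so x IS a limit point.
  x = x44: open {x44} ∋ x has {x44} ∩ (A ∖ {x44}) = ∅, so x is NOT a limit point.
Collecting: A' = {x41, x42, x43}.


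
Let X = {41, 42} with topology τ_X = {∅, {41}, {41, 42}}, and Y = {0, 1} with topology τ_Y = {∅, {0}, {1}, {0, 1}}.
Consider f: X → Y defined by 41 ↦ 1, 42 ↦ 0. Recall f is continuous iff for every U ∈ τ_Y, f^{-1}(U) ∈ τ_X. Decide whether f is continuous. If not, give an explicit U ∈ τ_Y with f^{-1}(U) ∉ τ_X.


f is NOT continuous.

Compute f^{-1}(U) for each U ∈ τ_Y:
  U = ∅: f^{-1}(U) = ∅ ∈ τ_X ✓.
  U = {0}: f^{-1}(U) = {42} ∉ τ_X ✗.
  U = {1}: f^{-1}(U) = {41} ∈ τ_X ✓.
  U = {0, 1}: f^{-1}(U) = {41, 42} ∈ τ_X ✓.
Found U = {0} with f^{-1}(U) = {42} not in τ_X. Therefore f is NOT continuous.


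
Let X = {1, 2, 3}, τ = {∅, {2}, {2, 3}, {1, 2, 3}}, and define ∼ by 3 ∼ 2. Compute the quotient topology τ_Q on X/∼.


X/∼ = {[1], [2=3]}; |τ_Q| = 3.

Equivalence classes: [1], [2=3].
Quotient map π: X → X/∼ sends 1 ↦ [1], 2 ↦ [2=3], 3 ↦ [2=3].
For each subset V ⊆ X/∼, compute π^{-1}(V) ⊆ X and check whether π^{-1}(V) ∈ τ. V is open in τ_Q iff π^{-1}(V) ∈ τ.
  V = {}: π^{-1}(V) = ∅ ∈ τ ✓.
  V = {[1]}: π^{-1}(V) = {1} ∉ τ ✗.
  V = {[2=3]}: π^{-1}(V) = {2, 3} ∈ τ ✓.
  V = {[1], [2=3]}: π^{-1}(V) = {1, 2, 3} ∈ τ ✓.
Open sets in the quotient: τ_Q = {{}, {[2=3]}, {[1], [2=3]}} (3 elements).


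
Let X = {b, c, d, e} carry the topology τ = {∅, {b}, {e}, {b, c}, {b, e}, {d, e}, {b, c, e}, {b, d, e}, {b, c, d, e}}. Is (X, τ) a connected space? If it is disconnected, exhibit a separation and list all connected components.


(X, τ) is disconnected; components = [{b, c}, {d, e}].

Find clopen sets (U ∈ τ with X ∖ U ∈ τ):
  U = ∅, X ∖ U = {b, c, d, e} — both open, so U is clopen.
  U = {b, c}, X ∖ U = {d, e} — both open, so U is clopen.
  U = {d, e}, X ∖ U = {b, c} — both open, so U is clopen.
  U = {b, c, d, e}, X ∖ U = ∅ — both open, so U is clopen.
Nontrivial clopen(s) exist: e.g. {d, e}. So (X, τ) is disconnected.
Compute connected components by grouping points that agree on all clopens:
  component: {b, c}
  component: {d, e}


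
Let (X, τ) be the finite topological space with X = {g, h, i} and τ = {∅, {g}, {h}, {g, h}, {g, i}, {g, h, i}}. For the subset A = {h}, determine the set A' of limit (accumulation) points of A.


A' = ∅

For each x ∈ X, list the open sets U ∈ τ with x ∈ U, then check whether U ∩ (A ∖ {x}) ≠ ∅ for every such U.
  x = g: open {g} ∋ x has {g} ∩ (A ∖ {g}) = ∅, so x is NOT a limit point.
  x = h: open {h} ∋ x has {h} ∩ (A ∖ {h}) = ∅, so x is NOT a limit point.
  x = i: open {g, i} ∋ x has {g, i} ∩ (A ∖ {i}) = ∅, so x is NOT a limit point.
Collecting: A' = ∅.


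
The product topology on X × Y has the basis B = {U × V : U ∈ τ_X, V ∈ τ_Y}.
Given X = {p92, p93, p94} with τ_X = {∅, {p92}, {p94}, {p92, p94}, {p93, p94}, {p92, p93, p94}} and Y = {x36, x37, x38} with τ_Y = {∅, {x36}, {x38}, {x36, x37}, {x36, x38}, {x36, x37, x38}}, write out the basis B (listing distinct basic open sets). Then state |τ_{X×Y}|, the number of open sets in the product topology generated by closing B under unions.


Basis B = {∅ × ∅, {p92} × {x36}, {p92} × {x38}, {p94} × {x36}, {p94} × {x38}, {p92} × {x36, x37}, {p92} × {x36, x38}, {p92, p94} × {x36}, {p92, p94} × {x38}, {p93, p94} × {x36}, {p93, p94} × {x38}, {p94} × {x36, x37}, {p94} × {x36, x38}, {p92} × {x36, x37, x38}, {p92, p93, p94} × {x36}, {p92, p93, p94} × {x38}, {p94} × {x36, x37, x38}, {p92, p94} × {x36, x37}, {p92, p94} × {x36, x38}, {p93, p94} × {x36, x37}, {p93, p94} × {x36, x38}, {p92, p94} × {x36, x37, x38}, {p92, p93, p94} × {x36, x37}, {p92, p93, p94} × {x36, x38}, {p93, p94} × {x36, x37, x38}, {p92, p93, p94} × {x36, x37, x38}}; |τ_{X×Y}| = 108.

Enumerate products U × V with U ∈ τ_X, V ∈ τ_Y (deduplicated):
  ∅ × ∅ = {} (∅)
  {p92} × {x36} = {(p92,x36)}
  {p92} × {x38} = {(p92,x38)}
  {p94} × {x36} = {(p94,x36)}
  {p94} × {x38} = {(p94,x38)}
  {p92} × {x36, x37} = {(p92,x36), (p92,x37)}
  {p92} × {x36, x38} = {(p92,x36), (p92,x38)}
  {p92, p94} × {x36} = {(p92,x36), (p94,x36)}
  {p92, p94} × {x38} = {(p92,x38), (p94,x38)}
  {p93, p94} × {x36} = {(p93,x36), (p94,x36)}
  {p93, p94} × {x38} = {(p93,x38), (p94,x38)}
  {p94} × {x36, x37} = {(p94,x36), (p94,x37)}
  {p94} × {x36, x38} = {(p94,x36), (p94,x38)}
  {p92} × {x36, x37, x38} = {(p92,x36), (p92,x37), (p92,x38)}
  {p92, p93, p94} × {x36} = {(p92,x36), (p93,x36), (p94,x36)}
  {p92, p93, p94} × {x38} = {(p92,x38), (p93,x38), (p94,x38)}
  {p94} × {x36, x37, x38} = {(p94,x36), (p94,x37), (p94,x38)}
  {p92, p94} × {x36, x37} = {(p92,x36), (p92,x37), (p94,x36), (p94,x37)}
  {p92, p94} × {x36, x38} = {(p92,x36), (p92,x38), (p94,x36), (p94,x38)}
  {p93, p94} × {x36, x37} = {(p93,x36), (p93,x37), (p94,x36), (p94,x37)}
  {p93, p94} × {x36, x38} = {(p93,x36), (p93,x38), (p94,x36), (p94,x38)}
  {p92, p94} × {x36, x37, x38} = {(p92,x36), (p92,x37), (p92,x38), (p94,x36), (p94,x37), (p94,x38)}
  {p92, p93, p94} × {x36, x37} = {(p92,x36), (p92,x37), (p93,x36), (p93,x37), (p94,x36), (p94,x37)}
  {p92, p93, p94} × {x36, x38} = {(p92,x36), (p92,x38), (p93,x36), (p93,x38), (p94,x36), (p94,x38)}
  {p93, p94} × {x36, x37, x38} = {(p93,x36), (p93,x37), (p93,x38), (p94,x36), (p94,x37), (p94,x38)}
  {p92, p93, p94} × {x36, x37, x38} = {(p92,x36), (p92,x37), (p92,x38), (p93,x36), (p93,x37), (p93,x38), (p94,x36), (p94,x37), (p94,x38)}
These 26 distinct sets form the basis B.
Close under arbitrary unions to get τ_{X×Y}; counting gives |τ_{X×Y}| = 108.


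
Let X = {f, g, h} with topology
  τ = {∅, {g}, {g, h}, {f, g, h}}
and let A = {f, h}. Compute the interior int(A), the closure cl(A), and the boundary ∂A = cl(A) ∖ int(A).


int(A) = ∅, cl(A) = {f, h}, ∂A = {f, h}.

Closed sets in (X, τ) are complements of opens:
  closed(X, τ) = {∅, {f}, {f, h}, {f, g, h}}.
int(A) = ⋃ {U ∈ τ : U ⊆ A}. Opens contained in A: ∅.
Taking the union of these: int(A) = ∅.
cl(A) = ⋂ {C closed : A ⊆ C}. Closed sets containing A: {f, h}, {f, g, h}.
Intersecting these: cl(A) = {f, h}.
∂A = cl(A) ∖ int(A) = {f, h} ∖ ∅ = {f, h}.


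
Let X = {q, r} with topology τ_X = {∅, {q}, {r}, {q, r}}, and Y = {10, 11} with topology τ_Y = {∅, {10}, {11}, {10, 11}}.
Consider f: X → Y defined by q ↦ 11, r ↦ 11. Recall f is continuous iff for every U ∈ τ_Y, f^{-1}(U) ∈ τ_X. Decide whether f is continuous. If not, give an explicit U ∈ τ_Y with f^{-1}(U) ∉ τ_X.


f IS continuous.

Compute f^{-1}(U) for each U ∈ τ_Y:
  U = ∅: f^{-1}(U) = ∅ ∈ τ_X ✓.
  U = {10}: f^{-1}(U) = ∅ ∈ τ_X ✓.
  U = {11}: f^{-1}(U) = {q, r} ∈ τ_X ✓.
  U = {10, 11}: f^{-1}(U) = {q, r} ∈ τ_X ✓.
Every preimage lies in τ_X, so f IS continuous.


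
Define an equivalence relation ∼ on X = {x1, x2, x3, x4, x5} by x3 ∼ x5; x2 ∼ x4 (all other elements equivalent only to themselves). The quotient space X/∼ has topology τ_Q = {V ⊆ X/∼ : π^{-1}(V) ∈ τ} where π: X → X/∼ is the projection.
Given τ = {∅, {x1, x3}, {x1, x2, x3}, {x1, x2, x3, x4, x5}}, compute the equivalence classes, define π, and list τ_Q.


X/∼ = {[x1], [x2=x4], [x3=x5]}; |τ_Q| = 2.

Equivalence classes: [x1], [x2=x4], [x3=x5].
Quotient map π: X → X/∼ sends x1 ↦ [x1], x2 ↦ [x2=x4], x3 ↦ [x3=x5], x4 ↦ [x2=x4], x5 ↦ [x3=x5].
For each subset V ⊆ X/∼, compute π^{-1}(V) ⊆ X and check whether π^{-1}(V) ∈ τ. V is open in τ_Q iff π^{-1}(V) ∈ τ.
  V = {}: π^{-1}(V) = ∅ ∈ τ ✓.
  V = {[x1]}: π^{-1}(V) = {x1} ∉ τ ✗.
  V = {[x2=x4]}: π^{-1}(V) = {x2, x4} ∉ τ ✗.
  V = {[x1], [x2=x4]}: π^{-1}(V) = {x1, x2, x4} ∉ τ ✗.
  V = {[x3=x5]}: π^{-1}(V) = {x3, x5} ∉ τ ✗.
  V = {[x1], [x3=x5]}: π^{-1}(V) = {x1, x3, x5} ∉ τ ✗.
  V = {[x2=x4], [x3=x5]}: π^{-1}(V) = {x2, x3, x4, x5} ∉ τ ✗.
  V = {[x1], [x2=x4], [x3=x5]}: π^{-1}(V) = {x1, x2, x3, x4, x5} ∈ τ ✓.
Open sets in the quotient: τ_Q = {{}, {[x1], [x2=x4], [x3=x5]}} (2 elements).


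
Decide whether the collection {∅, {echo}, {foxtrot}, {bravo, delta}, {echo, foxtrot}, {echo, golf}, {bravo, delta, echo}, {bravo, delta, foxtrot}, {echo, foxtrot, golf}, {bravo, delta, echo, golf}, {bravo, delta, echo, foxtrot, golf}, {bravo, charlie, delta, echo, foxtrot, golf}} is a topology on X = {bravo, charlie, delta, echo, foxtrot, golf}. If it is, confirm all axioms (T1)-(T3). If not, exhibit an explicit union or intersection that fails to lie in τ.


τ is NOT a topology on X.

Axiom (T1): ∅ ∈ τ? Yes; X ∈ τ? Yes.
Axiom (T2/T3): check pairwise unions and intersections of members of τ.
Counterexample for (T2): {echo} ∪ {bravo, delta, foxtrot} = {bravo, delta, echo, foxtrot} ∉ τ. Therefore τ is NOT a topology.


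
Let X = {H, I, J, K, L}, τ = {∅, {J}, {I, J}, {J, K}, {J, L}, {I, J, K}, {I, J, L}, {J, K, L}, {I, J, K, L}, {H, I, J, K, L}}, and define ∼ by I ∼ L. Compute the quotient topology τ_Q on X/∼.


X/∼ = {[H], [I=L], [J], [K]}; |τ_Q| = 6.

Equivalence classes: [H], [I=L], [J], [K].
Quotient map π: X → X/∼ sends H ↦ [H], I ↦ [I=L], J ↦ [J], K ↦ [K], L ↦ [I=L].
For each subset V ⊆ X/∼, compute π^{-1}(V) ⊆ X and check whether π^{-1}(V) ∈ τ. V is open in τ_Q iff π^{-1}(V) ∈ τ.
  V = {}: π^{-1}(V) = ∅ ∈ τ ✓.
  V = {[H]}: π^{-1}(V) = {H} ∉ τ ✗.
  V = {[I=L]}: π^{-1}(V) = {I, L} ∉ τ ✗.
  V = {[H], [I=L]}: π^{-1}(V) = {H, I, L} ∉ τ ✗.
  V = {[J]}: π^{-1}(V) = {J} ∈ τ ✓.
  V = {[H], [J]}: π^{-1}(V) = {H, J} ∉ τ ✗.
  V = {[I=L], [J]}: π^{-1}(V) = {I, J, L} ∈ τ ✓.
  V = {[H], [I=L], [J]}: π^{-1}(V) = {H, I, J, L} ∉ τ ✗.
  V = {[K]}: π^{-1}(V) = {K} ∉ τ ✗.
  V = {[H], [K]}: π^{-1}(V) = {H, K} ∉ τ ✗.
  V = {[I=L], [K]}: π^{-1}(V) = {I, K, L} ∉ τ ✗.
  V = {[H], [I=L], [K]}: π^{-1}(V) = {H, I, K, L} ∉ τ ✗.
  V = {[J], [K]}: π^{-1}(V) = {J, K} ∈ τ ✓.
  V = {[H], [J], [K]}: π^{-1}(V) = {H, J, K} ∉ τ ✗.
  V = {[I=L], [J], [K]}: π^{-1}(V) = {I, J, K, L} ∈ τ ✓.
  V = {[H], [I=L], [J], [K]}: π^{-1}(V) = {H, I, J, K, L} ∈ τ ✓.
Open sets in the quotient: τ_Q = {{}, {[J]}, {[I=L], [J]}, {[J], [K]}, {[I=L], [J], [K]}, {[H], [I=L], [J], [K]}} (6 elements).


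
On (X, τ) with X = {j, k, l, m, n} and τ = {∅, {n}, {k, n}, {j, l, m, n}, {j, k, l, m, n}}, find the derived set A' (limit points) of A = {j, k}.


A' = {l, m}

For each x ∈ X, list the open sets U ∈ τ with x ∈ U, then check whether U ∩ (A ∖ {x}) ≠ ∅ for every such U.
  x = j: open {j, l, m, n} ∋ x has {j, l, m, n} ∩ (A ∖ {j}) = ∅, so x is NOT a limit point.
  x = k: open {k, n} ∋ x has {k, n} ∩ (A ∖ {k}) = ∅, so x is NOT a limit point.
  x = l: opens ∋ x are {j, l, m, n}, {j, k, l, m, n}; each meets A ∖ {l}, so x IS a limit point.
  x = m: opens ∋ x are {j, l, m, n}, {j, k, l, m, n}; each meets A ∖ {m}, so x IS a limit point.
  x = n: open {n} ∋ x has {n} ∩ (A ∖ {n}) = ∅, so x is NOT a limit point.
Collecting: A' = {l, m}.


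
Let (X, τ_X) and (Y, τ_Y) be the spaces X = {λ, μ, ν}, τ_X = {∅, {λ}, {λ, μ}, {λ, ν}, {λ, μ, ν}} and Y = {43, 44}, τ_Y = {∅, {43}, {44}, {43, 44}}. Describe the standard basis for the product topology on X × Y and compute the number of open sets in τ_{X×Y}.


Basis B = {∅ × ∅, {λ} × {43}, {λ} × {44}, {λ} × {43, 44}, {λ, μ} × {43}, {λ, ν} × {43}, {λ, μ} × {44}, {λ, ν} × {44}, {λ, μ, ν} × {43}, {λ, μ, ν} × {44}, {λ, μ} × {43, 44}, {λ, ν} × {43, 44}, {λ, μ, ν} × {43, 44}}; |τ_{X×Y}| = 25.

Enumerate products U × V with U ∈ τ_X, V ∈ τ_Y (deduplicated):
  ∅ × ∅ = {} (∅)
  {λ} × {43} = {(λ,43)}
  {λ} × {44} = {(λ,44)}
  {λ} × {43, 44} = {(λ,43), (λ,44)}
  {λ, μ} × {43} = {(λ,43), (μ,43)}
  {λ, ν} × {43} = {(λ,43), (ν,43)}
  {λ, μ} × {44} = {(λ,44), (μ,44)}
  {λ, ν} × {44} = {(λ,44), (ν,44)}
  {λ, μ, ν} × {43} = {(λ,43), (μ,43), (ν,43)}
  {λ, μ, ν} × {44} = {(λ,44), (μ,44), (ν,44)}
  {λ, μ} × {43, 44} = {(λ,43), (λ,44), (μ,43), (μ,44)}
  {λ, ν} × {43, 44} = {(λ,43), (λ,44), (ν,43), (ν,44)}
  {λ, μ, ν} × {43, 44} = {(λ,43), (λ,44), (μ,43), (μ,44), (ν,43), (ν,44)}
These 13 distinct sets form the basis B.
Close under arbitrary unions to get τ_{X×Y}; counting gives |τ_{X×Y}| = 25.


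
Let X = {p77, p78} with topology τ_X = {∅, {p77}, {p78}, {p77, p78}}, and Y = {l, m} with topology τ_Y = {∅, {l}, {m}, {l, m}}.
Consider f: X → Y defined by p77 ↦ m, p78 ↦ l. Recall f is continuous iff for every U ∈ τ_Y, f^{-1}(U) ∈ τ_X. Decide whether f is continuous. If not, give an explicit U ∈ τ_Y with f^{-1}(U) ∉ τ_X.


f IS continuous.

Compute f^{-1}(U) for each U ∈ τ_Y:
  U = ∅: f^{-1}(U) = ∅ ∈ τ_X ✓.
  U = {l}: f^{-1}(U) = {p78} ∈ τ_X ✓.
  U = {m}: f^{-1}(U) = {p77} ∈ τ_X ✓.
  U = {l, m}: f^{-1}(U) = {p77, p78} ∈ τ_X ✓.
Every preimage lies in τ_X, so f IS continuous.


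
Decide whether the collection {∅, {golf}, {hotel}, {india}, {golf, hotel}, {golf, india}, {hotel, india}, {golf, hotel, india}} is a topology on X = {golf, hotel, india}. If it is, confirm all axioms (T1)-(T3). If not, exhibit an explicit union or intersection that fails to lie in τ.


τ IS a topology on X.

Axiom (T1): ∅ ∈ τ? Yes; X ∈ τ? Yes.
Axiom (T2/T3): check pairwise unions and intersections of members of τ.
All pairwise intersections and unions checked — each lies in τ. Therefore τ satisfies (T1), (T2), (T3): it IS a topology on X.


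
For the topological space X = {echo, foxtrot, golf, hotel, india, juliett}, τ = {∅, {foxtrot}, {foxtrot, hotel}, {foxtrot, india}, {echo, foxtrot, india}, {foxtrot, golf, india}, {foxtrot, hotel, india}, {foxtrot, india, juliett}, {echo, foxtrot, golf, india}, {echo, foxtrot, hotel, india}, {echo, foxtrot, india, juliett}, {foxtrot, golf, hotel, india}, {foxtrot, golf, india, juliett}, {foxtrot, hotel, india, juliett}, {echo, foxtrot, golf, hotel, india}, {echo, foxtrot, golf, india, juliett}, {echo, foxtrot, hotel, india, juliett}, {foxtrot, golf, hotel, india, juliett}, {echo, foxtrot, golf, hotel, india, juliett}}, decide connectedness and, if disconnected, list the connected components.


(X, τ) is connected.

Find clopen sets (U ∈ τ with X ∖ U ∈ τ):
  U = ∅, X ∖ U = {echo, foxtrot, golf, hotel, india, juliett} — both open, so U is clopen.
  U = {echo, foxtrot, golf, hotel, india, juliett}, X ∖ U = ∅ — both open, so U is clopen.
Only trivial clopens (∅ and X) exist, so (X, τ) is connected.
Compute connected components by grouping points that agree on all clopens:
  component: {echo, foxtrot, golf, hotel, india, juliett}


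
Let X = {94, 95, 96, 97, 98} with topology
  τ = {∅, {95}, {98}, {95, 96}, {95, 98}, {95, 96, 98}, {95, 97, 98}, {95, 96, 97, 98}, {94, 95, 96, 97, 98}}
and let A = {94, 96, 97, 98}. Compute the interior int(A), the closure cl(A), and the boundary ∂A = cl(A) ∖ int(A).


int(A) = {98}, cl(A) = {94, 96, 97, 98}, ∂A = {94, 96, 97}.

Closed sets in (X, τ) are complements of opens:
  closed(X, τ) = {∅, {94}, {94, 96}, {94, 97}, {94, 96, 97}, {94, 97, 98}, {94, 95, 96, 97}, {94, 96, 97, 98}, {94, 95, 96, 97, 98}}.
int(A) = ⋃ {U ∈ τ : U ⊆ A}. Opens contained in A: ∅, {98}.
Taking the union of these: int(A) = {98}.
cl(A) = ⋂ {C closed : A ⊆ C}. Closed sets containing A: {94, 96, 97, 98}, {94, 95, 96, 97, 98}.
Intersecting these: cl(A) = {94, 96, 97, 98}.
∂A = cl(A) ∖ int(A) = {94, 96, 97, 98} ∖ {98} = {94, 96, 97}.


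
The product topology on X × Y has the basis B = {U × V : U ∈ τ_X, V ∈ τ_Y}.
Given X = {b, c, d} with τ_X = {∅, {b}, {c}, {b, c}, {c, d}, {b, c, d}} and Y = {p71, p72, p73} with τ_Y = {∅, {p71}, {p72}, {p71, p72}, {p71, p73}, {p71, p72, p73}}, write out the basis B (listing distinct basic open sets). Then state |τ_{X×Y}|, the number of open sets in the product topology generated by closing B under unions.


Basis B = {∅ × ∅, {b} × {p71}, {b} × {p72}, {c} × {p71}, {c} × {p72}, {b} × {p71, p72}, {b} × {p71, p73}, {b, c} × {p71}, {b, c} × {p72}, {c} × {p71, p72}, {c} × {p71, p73}, {c, d} × {p71}, {c, d} × {p72}, {b} × {p71, p72, p73}, {b, c, d} × {p71}, {b, c, d} × {p72}, {c} × {p71, p72, p73}, {b, c} × {p71, p72}, {b, c} × {p71, p73}, {c, d} × {p71, p72}, {c, d} × {p71, p73}, {b, c} × {p71, p72, p73}, {b, c, d} × {p71, p72}, {b, c, d} × {p71, p73}, {c, d} × {p71, p72, p73}, {b, c, d} × {p71, p72, p73}}; |τ_{X×Y}| = 108.

Enumerate products U × V with U ∈ τ_X, V ∈ τ_Y (deduplicated):
  ∅ × ∅ = {} (∅)
  {b} × {p71} = {(b,p71)}
  {b} × {p72} = {(b,p72)}
  {c} × {p71} = {(c,p71)}
  {c} × {p72} = {(c,p72)}
  {b} × {p71, p72} = {(b,p71), (b,p72)}
  {b} × {p71, p73} = {(b,p71), (b,p73)}
  {b, c} × {p71} = {(b,p71), (c,p71)}
  {b, c} × {p72} = {(b,p72), (c,p72)}
  {c} × {p71, p72} = {(c,p71), (c,p72)}
  {c} × {p71, p73} = {(c,p71), (c,p73)}
  {c, d} × {p71} = {(c,p71), (d,p71)}
  {c, d} × {p72} = {(c,p72), (d,p72)}
  {b} × {p71, p72, p73} = {(b,p71), (b,p72), (b,p73)}
  {b, c, d} × {p71} = {(b,p71), (c,p71), (d,p71)}
  {b, c, d} × {p72} = {(b,p72), (c,p72), (d,p72)}
  {c} × {p71, p72, p73} = {(c,p71), (c,p72), (c,p73)}
  {b, c} × {p71, p72} = {(b,p71), (b,p72), (c,p71), (c,p72)}
  {b, c} × {p71, p73} = {(b,p71), (b,p73), (c,p71), (c,p73)}
  {c, d} × {p71, p72} = {(c,p71), (c,p72), (d,p71), (d,p72)}
  {c, d} × {p71, p73} = {(c,p71), (c,p73), (d,p71), (d,p73)}
  {b, c} × {p71, p72, p73} = {(b,p71), (b,p72), (b,p73), (c,p71), (c,p72), (c,p73)}
  {b, c, d} × {p71, p72} = {(b,p71), (b,p72), (c,p71), (c,p72), (d,p71), (d,p72)}
  {b, c, d} × {p71, p73} = {(b,p71), (b,p73), (c,p71), (c,p73), (d,p71), (d,p73)}
  {c, d} × {p71, p72, p73} = {(c,p71), (c,p72), (c,p73), (d,p71), (d,p72), (d,p73)}
  {b, c, d} × {p71, p72, p73} = {(b,p71), (b,p72), (b,p73), (c,p71), (c,p72), (c,p73), (d,p71), (d,p72), (d,p73)}
These 26 distinct sets form the basis B.
Close under arbitrary unions to get τ_{X×Y}; counting gives |τ_{X×Y}| = 108.


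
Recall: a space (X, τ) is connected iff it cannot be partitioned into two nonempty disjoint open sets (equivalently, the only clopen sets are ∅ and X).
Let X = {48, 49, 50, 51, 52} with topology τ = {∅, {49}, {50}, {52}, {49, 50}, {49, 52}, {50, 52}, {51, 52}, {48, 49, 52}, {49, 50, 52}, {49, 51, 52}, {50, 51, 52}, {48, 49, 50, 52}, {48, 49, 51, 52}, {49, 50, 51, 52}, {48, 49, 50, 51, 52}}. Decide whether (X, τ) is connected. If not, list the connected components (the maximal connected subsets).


(X, τ) is disconnected; components = [{50}, {48, 49, 51, 52}].

Find clopen sets (U ∈ τ with X ∖ U ∈ τ):
  U = ∅, X ∖ U = {48, 49, 50, 51, 52} — both open, so U is clopen.
  U = {50}, X ∖ U = {48, 49, 51, 52} — both open, so U is clopen.
  U = {48, 49, 51, 52}, X ∖ U = {50} — both open, so U is clopen.
  U = {48, 49, 50, 51, 52}, X ∖ U = ∅ — both open, so U is clopen.
Nontrivial clopen(s) exist: e.g. {50}. So (X, τ) is disconnected.
Compute connected components by grouping points that agree on all clopens:
  component: {50}
  component: {48, 49, 51, 52}


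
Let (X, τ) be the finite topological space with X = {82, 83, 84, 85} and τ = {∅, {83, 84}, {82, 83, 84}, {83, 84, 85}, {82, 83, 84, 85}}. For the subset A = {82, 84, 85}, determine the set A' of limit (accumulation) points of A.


A' = {82, 83, 85}

For each x ∈ X, list the open sets U ∈ τ with x ∈ U, then check whether U ∩ (A ∖ {x}) ≠ ∅ for every such U.
  x = 82: opens ∋ x are {82, 83, 84}, {82, 83, 84, 85}; each meets A ∖ {82}, so x IS a limit point.
  x = 83: opens ∋ x are {83, 84}, {82, 83, 84}, {83, 84, 85}, {82, 83, 84, 85}; each meets A ∖ {83}, so x IS a limit point.
  x = 84: open {83, 84} ∋ x has {83, 84} ∩ (A ∖ {84}) = ∅, so x is NOT a limit point.
  x = 85: opens ∋ x are {83, 84, 85}, {82, 83, 84, 85}; each meets A ∖ {85}, so x IS a limit point.
Collecting: A' = {82, 83, 85}.


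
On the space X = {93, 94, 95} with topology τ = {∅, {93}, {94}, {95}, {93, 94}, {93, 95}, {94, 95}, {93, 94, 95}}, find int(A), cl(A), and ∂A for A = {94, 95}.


int(A) = {94, 95}, cl(A) = {94, 95}, ∂A = ∅.

Closed sets in (X, τ) are complements of opens:
  closed(X, τ) = {∅, {93}, {94}, {95}, {93, 94}, {93, 95}, {94, 95}, {93, 94, 95}}.
int(A) = ⋃ {U ∈ τ : U ⊆ A}. Opens contained in A: ∅, {94}, {95}, {94, 95}.
Taking the union of these: int(A) = {94, 95}.
cl(A) = ⋂ {C closed : A ⊆ C}. Closed sets containing A: {94, 95}, {93, 94, 95}.
Intersecting these: cl(A) = {94, 95}.
∂A = cl(A) ∖ int(A) = {94, 95} ∖ {94, 95} = ∅.


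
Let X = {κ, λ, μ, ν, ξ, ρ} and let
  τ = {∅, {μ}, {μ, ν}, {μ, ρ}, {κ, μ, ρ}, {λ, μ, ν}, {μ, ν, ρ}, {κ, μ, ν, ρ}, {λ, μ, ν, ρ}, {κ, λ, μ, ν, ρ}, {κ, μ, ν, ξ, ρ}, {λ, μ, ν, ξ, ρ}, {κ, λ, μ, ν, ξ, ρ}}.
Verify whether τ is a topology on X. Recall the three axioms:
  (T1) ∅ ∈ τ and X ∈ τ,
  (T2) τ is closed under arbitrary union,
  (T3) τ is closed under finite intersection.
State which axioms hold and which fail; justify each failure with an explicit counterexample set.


τ is NOT a topology on X.

Axiom (T1): ∅ ∈ τ? Yes; X ∈ τ? Yes.
Axiom (T2/T3): check pairwise unions and intersections of members of τ.
Counterexample for (T3): {κ, μ, ν, ξ, ρ} ∩ {λ, μ, ν, ξ, ρ} = {μ, ν, ξ, ρ} ∉ τ. Therefore τ is NOT a topology.


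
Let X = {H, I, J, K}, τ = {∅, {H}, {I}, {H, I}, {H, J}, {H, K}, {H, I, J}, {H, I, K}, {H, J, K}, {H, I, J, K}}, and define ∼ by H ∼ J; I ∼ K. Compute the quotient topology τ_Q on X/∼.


X/∼ = {[H=J], [I=K]}; |τ_Q| = 3.

Equivalence classes: [H=J], [I=K].
Quotient map π: X → X/∼ sends H ↦ [H=J], I ↦ [I=K], J ↦ [H=J], K ↦ [I=K].
For each subset V ⊆ X/∼, compute π^{-1}(V) ⊆ X and check whether π^{-1}(V) ∈ τ. V is open in τ_Q iff π^{-1}(V) ∈ τ.
  V = {}: π^{-1}(V) = ∅ ∈ τ ✓.
  V = {[H=J]}: π^{-1}(V) = {H, J} ∈ τ ✓.
  V = {[I=K]}: π^{-1}(V) = {I, K} ∉ τ ✗.
  V = {[H=J], [I=K]}: π^{-1}(V) = {H, I, J, K} ∈ τ ✓.
Open sets in the quotient: τ_Q = {{}, {[H=J]}, {[H=J], [I=K]}} (3 elements).


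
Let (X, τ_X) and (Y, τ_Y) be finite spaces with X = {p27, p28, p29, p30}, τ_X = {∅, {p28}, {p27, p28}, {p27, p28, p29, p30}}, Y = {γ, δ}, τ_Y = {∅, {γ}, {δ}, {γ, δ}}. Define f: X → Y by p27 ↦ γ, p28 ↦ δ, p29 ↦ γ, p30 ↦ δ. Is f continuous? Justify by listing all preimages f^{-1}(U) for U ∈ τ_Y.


f is NOT continuous.

Compute f^{-1}(U) for each U ∈ τ_Y:
  U = ∅: f^{-1}(U) = ∅ ∈ τ_X ✓.
  U = {γ}: f^{-1}(U) = {p27, p29} ∉ τ_X ✗.
  U = {δ}: f^{-1}(U) = {p28, p30} ∉ τ_X ✗.
  U = {γ, δ}: f^{-1}(U) = {p27, p28, p29, p30} ∈ τ_X ✓.
Found U = {γ} with f^{-1}(U) = {p27, p29} not in τ_X. Therefore f is NOT continuous.


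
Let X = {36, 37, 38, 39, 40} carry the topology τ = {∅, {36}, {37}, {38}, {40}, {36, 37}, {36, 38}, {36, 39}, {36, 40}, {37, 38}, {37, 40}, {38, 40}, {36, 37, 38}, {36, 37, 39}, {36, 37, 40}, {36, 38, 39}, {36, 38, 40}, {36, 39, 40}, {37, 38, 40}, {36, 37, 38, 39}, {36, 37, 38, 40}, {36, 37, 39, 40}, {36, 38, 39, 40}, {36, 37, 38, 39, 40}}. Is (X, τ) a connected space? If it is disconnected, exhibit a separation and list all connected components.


(X, τ) is disconnected; components = [{37}, {38}, {40}, {36, 39}].

Find clopen sets (U ∈ τ with X ∖ U ∈ τ):
  U = ∅, X ∖ U = {36, 37, 38, 39, 40} — both open, so U is clopen.
  U = {37}, X ∖ U = {36, 38, 39, 40} — both open, so U is clopen.
  U = {38}, X ∖ U = {36, 37, 39, 40} — both open, so U is clopen.
  U = {40}, X ∖ U = {36, 37, 38, 39} — both open, so U is clopen.
  U = {36, 39}, X ∖ U = {37, 38, 40} — both open, so U is clopen.
  U = {37, 38}, X ∖ U = {36, 39, 40} — both open, so U is clopen.
  U = {37, 40}, X ∖ U = {36, 38, 39} — both open, so U is clopen.
  U = {38, 40}, X ∖ U = {36, 37, 39} — both open, so U is clopen.
  U = {36, 37, 39}, X ∖ U = {38, 40} — both open, so U is clopen.
  U = {36, 38, 39}, X ∖ U = {37, 40} — both open, so U is clopen.
  U = {36, 39, 40}, X ∖ U = {37, 38} — both open, so U is clopen.
  U = {37, 38, 40}, X ∖ U = {36, 39} — both open, so U is clopen.
  U = {36, 37, 38, 39}, X ∖ U = {40} — both open, so U is clopen.
  U = {36, 37, 39, 40}, X ∖ U = {38} — both open, so U is clopen.
  U = {36, 38, 39, 40}, X ∖ U = {37} — both open, so U is clopen.
  U = {36, 37, 38, 39, 40}, X ∖ U = ∅ — both open, so U is clopen.
Nontrivial clopen(s) exist: e.g. {40}. So (X, τ) is disconnected.
Compute connected components by grouping points that agree on all clopens:
  component: {37}
  component: {38}
  component: {40}
  component: {36, 39}


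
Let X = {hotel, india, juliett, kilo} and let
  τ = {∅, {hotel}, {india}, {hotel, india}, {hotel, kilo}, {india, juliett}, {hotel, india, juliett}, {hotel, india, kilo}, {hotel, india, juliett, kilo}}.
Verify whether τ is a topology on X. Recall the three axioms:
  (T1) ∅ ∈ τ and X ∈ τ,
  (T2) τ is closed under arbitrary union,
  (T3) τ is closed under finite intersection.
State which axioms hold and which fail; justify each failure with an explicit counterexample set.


τ IS a topology on X.

Axiom (T1): ∅ ∈ τ? Yes; X ∈ τ? Yes.
Axiom (T2/T3): check pairwise unions and intersections of members of τ.
All pairwise intersections and unions checked — each lies in τ. Therefore τ satisfies (T1), (T2), (T3): it IS a topology on X.


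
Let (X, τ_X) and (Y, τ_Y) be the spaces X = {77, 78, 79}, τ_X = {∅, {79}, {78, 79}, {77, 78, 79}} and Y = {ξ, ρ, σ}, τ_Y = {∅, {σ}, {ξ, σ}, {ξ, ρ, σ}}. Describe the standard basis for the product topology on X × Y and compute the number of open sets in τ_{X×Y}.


Basis B = {∅ × ∅, {79} × {σ}, {78, 79} × {σ}, {79} × {ξ, σ}, {77, 78, 79} × {σ}, {79} × {ξ, ρ, σ}, {78, 79} × {ξ, σ}, {77, 78, 79} × {ξ, σ}, {78, 79} × {ξ, ρ, σ}, {77, 78, 79} × {ξ, ρ, σ}}; |τ_{X×Y}| = 20.

Enumerate products U × V with U ∈ τ_X, V ∈ τ_Y (deduplicated):
  ∅ × ∅ = {} (∅)
  {79} × {σ} = {(79,σ)}
  {78, 79} × {σ} = {(78,σ), (79,σ)}
  {79} × {ξ, σ} = {(79,ξ), (79,σ)}
  {77, 78, 79} × {σ} = {(77,σ), (78,σ), (79,σ)}
  {79} × {ξ, ρ, σ} = {(79,ξ), (79,ρ), (79,σ)}
  {78, 79} × {ξ, σ} = {(78,ξ), (78,σ), (79,ξ), (79,σ)}
  {77, 78, 79} × {ξ, σ} = {(77,ξ), (77,σ), (78,ξ), (78,σ), (79,ξ), (79,σ)}
  {78, 79} × {ξ, ρ, σ} = {(78,ξ), (78,ρ), (78,σ), (79,ξ), (79,ρ), (79,σ)}
  {77, 78, 79} × {ξ, ρ, σ} = {(77,ξ), (77,ρ), (77,σ), (78,ξ), (78,ρ), (78,σ), (79,ξ), (79,ρ), (79,σ)}
These 10 distinct sets form the basis B.
Close under arbitrary unions to get τ_{X×Y}; counting gives |τ_{X×Y}| = 20.


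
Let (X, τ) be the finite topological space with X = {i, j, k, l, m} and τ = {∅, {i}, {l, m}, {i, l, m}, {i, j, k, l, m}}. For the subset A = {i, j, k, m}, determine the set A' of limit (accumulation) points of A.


A' = {j, k, l}

For each x ∈ X, list the open sets U ∈ τ with x ∈ U, then check whether U ∩ (A ∖ {x}) ≠ ∅ for every such U.
  x = i: open {i} ∋ x has {i} ∩ (A ∖ {i}) = ∅, so x is NOT a limit point.
  x = j: opens ∋ x are {i, j, k, l, m}; each meets A ∖ {j}, so x IS a limit point.
  x = k: opens ∋ x are {i, j, k, l, m}; each meets A ∖ {k}, so x IS a limit point.
  x = l: opens ∋ x are {l, m}, {i, l, m}, {i, j, k, l, m}; each meets A ∖ {l}, so x IS a limit point.
  x = m: open {l, m} ∋ x has {l, m} ∩ (A ∖ {m}) = ∅, so x is NOT a limit point.
Collecting: A' = {j, k, l}.


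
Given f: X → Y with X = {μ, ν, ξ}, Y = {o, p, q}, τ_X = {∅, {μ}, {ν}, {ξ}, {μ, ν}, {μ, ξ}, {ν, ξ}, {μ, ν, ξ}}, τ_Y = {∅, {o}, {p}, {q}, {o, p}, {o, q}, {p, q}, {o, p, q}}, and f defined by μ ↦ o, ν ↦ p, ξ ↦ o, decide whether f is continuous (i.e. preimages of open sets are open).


f IS continuous.

Compute f^{-1}(U) for each U ∈ τ_Y:
  U = ∅: f^{-1}(U) = ∅ ∈ τ_X ✓.
  U = {o}: f^{-1}(U) = {μ, ξ} ∈ τ_X ✓.
  U = {p}: f^{-1}(U) = {ν} ∈ τ_X ✓.
  U = {q}: f^{-1}(U) = ∅ ∈ τ_X ✓.
  U = {o, p}: f^{-1}(U) = {μ, ν, ξ} ∈ τ_X ✓.
  U = {o, q}: f^{-1}(U) = {μ, ξ} ∈ τ_X ✓.
  U = {p, q}: f^{-1}(U) = {ν} ∈ τ_X ✓.
  U = {o, p, q}: f^{-1}(U) = {μ, ν, ξ} ∈ τ_X ✓.
Every preimage lies in τ_X, so f IS continuous.


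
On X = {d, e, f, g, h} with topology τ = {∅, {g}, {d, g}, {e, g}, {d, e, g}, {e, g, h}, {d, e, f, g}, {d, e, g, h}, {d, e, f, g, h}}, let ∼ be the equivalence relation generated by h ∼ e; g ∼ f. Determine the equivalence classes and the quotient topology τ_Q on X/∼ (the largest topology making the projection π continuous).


X/∼ = {[d], [e=h], [f=g]}; |τ_Q| = 2.

Equivalence classes: [d], [e=h], [f=g].
Quotient map π: X → X/∼ sends d ↦ [d], e ↦ [e=h], f ↦ [f=g], g ↦ [f=g], h ↦ [e=h].
For each subset V ⊆ X/∼, compute π^{-1}(V) ⊆ X and check whether π^{-1}(V) ∈ τ. V is open in τ_Q iff π^{-1}(V) ∈ τ.
  V = {}: π^{-1}(V) = ∅ ∈ τ ✓.
  V = {[d]}: π^{-1}(V) = {d} ∉ τ ✗.
  V = {[e=h]}: π^{-1}(V) = {e, h} ∉ τ ✗.
  V = {[d], [e=h]}: π^{-1}(V) = {d, e, h} ∉ τ ✗.
  V = {[f=g]}: π^{-1}(V) = {f, g} ∉ τ ✗.
  V = {[d], [f=g]}: π^{-1}(V) = {d, f, g} ∉ τ ✗.
  V = {[e=h], [f=g]}: π^{-1}(V) = {e, f, g, h} ∉ τ ✗.
  V = {[d], [e=h], [f=g]}: π^{-1}(V) = {d, e, f, g, h} ∈ τ ✓.
Open sets in the quotient: τ_Q = {{}, {[d], [e=h], [f=g]}} (2 elements).


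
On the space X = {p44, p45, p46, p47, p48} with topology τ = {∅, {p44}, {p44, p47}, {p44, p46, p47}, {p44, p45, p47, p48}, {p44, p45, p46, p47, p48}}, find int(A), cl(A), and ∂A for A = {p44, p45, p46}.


int(A) = {p44}, cl(A) = {p44, p45, p46, p47, p48}, ∂A = {p45, p46, p47, p48}.

Closed sets in (X, τ) are complements of opens:
  closed(X, τ) = {∅, {p46}, {p45, p48}, {p45, p46, p48}, {p45, p46, p47, p48}, {p44, p45, p46, p47, p48}}.
int(A) = ⋃ {U ∈ τ : U ⊆ A}. Opens contained in A: ∅, {p44}.
Taking the union of these: int(A) = {p44}.
cl(A) = ⋂ {C closed : A ⊆ C}. Closed sets containing A: {p44, p45, p46, p47, p48}.
Intersecting these: cl(A) = {p44, p45, p46, p47, p48}.
∂A = cl(A) ∖ int(A) = {p44, p45, p46, p47, p48} ∖ {p44} = {p45, p46, p47, p48}.


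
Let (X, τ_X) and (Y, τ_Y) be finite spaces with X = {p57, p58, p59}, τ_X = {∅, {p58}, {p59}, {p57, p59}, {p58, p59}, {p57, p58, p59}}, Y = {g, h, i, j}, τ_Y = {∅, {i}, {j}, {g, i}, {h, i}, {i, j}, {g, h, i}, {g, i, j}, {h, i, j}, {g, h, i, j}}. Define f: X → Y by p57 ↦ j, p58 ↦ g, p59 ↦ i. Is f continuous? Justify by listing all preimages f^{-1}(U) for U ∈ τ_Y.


f is NOT continuous.

Compute f^{-1}(U) for each U ∈ τ_Y:
  U = ∅: f^{-1}(U) = ∅ ∈ τ_X ✓.
  U = {i}: f^{-1}(U) = {p59} ∈ τ_X ✓.
  U = {j}: f^{-1}(U) = {p57} ∉ τ_X ✗.
  U = {g, i}: f^{-1}(U) = {p58, p59} ∈ τ_X ✓.
  U = {h, i}: f^{-1}(U) = {p59} ∈ τ_X ✓.
  U = {i, j}: f^{-1}(U) = {p57, p59} ∈ τ_X ✓.
  U = {g, h, i}: f^{-1}(U) = {p58, p59} ∈ τ_X ✓.
  U = {g, i, j}: f^{-1}(U) = {p57, p58, p59} ∈ τ_X ✓.
  U = {h, i, j}: f^{-1}(U) = {p57, p59} ∈ τ_X ✓.
  U = {g, h, i, j}: f^{-1}(U) = {p57, p58, p59} ∈ τ_X ✓.
Found U = {j} with f^{-1}(U) = {p57} not in τ_X. Therefore f is NOT continuous.


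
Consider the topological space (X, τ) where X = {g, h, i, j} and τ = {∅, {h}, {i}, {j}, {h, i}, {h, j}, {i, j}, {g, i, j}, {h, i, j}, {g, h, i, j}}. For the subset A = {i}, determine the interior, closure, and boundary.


int(A) = {i}, cl(A) = {g, i}, ∂A = {g}.

Closed sets in (X, τ) are complements of opens:
  closed(X, τ) = {∅, {g}, {h}, {g, h}, {g, i}, {g, j}, {g, h, i}, {g, h, j}, {g, i, j}, {g, h, i, j}}.
int(A) = ⋃ {U ∈ τ : U ⊆ A}. Opens contained in A: ∅, {i}.
Taking the union of these: int(A) = {i}.
cl(A) = ⋂ {C closed : A ⊆ C}. Closed sets containing A: {g, i}, {g, h, i}, {g, i, j}, {g, h, i, j}.
Intersecting these: cl(A) = {g, i}.
∂A = cl(A) ∖ int(A) = {g, i} ∖ {i} = {g}.


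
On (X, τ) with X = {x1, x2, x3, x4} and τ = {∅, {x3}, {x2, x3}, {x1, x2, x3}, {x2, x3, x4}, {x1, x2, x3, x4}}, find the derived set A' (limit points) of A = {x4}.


A' = ∅

For each x ∈ X, list the open sets U ∈ τ with x ∈ U, then check whether U ∩ (A ∖ {x}) ≠ ∅ for every such U.
  x = x1: open {x1, x2, x3} ∋ x has {x1, x2, x3} ∩ (A ∖ {x1}) = ∅, so x is NOT a limit point.
  x = x2: open {x2, x3} ∋ x has {x2, x3} ∩ (A ∖ {x2}) = ∅, so x is NOT a limit point.
  x = x3: open {x3} ∋ x has {x3} ∩ (A ∖ {x3}) = ∅, so x is NOT a limit point.
  x = x4: open {x2, x3, x4} ∋ x has {x2, x3, x4} ∩ (A ∖ {x4}) = ∅, so x is NOT a limit point.
Collecting: A' = ∅.


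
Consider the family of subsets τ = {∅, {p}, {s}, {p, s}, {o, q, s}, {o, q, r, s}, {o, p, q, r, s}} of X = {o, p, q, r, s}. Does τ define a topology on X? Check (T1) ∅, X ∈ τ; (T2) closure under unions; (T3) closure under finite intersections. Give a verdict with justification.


τ is NOT a topology on X.

Axiom (T1): ∅ ∈ τ? Yes; X ∈ τ? Yes.
Axiom (T2/T3): check pairwise unions and intersections of members of τ.
Counterexample for (T2): {p} ∪ {o, q, s} = {o, p, q, s} ∉ τ. Therefore τ is NOT a topology.


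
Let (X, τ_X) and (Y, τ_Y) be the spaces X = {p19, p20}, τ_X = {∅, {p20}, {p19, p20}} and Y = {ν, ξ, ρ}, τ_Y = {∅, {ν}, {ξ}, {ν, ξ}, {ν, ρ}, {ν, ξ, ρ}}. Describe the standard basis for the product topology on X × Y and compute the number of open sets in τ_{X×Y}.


Basis B = {∅ × ∅, {p20} × {ν}, {p20} × {ξ}, {p19, p20} × {ν}, {p19, p20} × {ξ}, {p20} × {ν, ξ}, {p20} × {ν, ρ}, {p20} × {ν, ξ, ρ}, {p19, p20} × {ν, ξ}, {p19, p20} × {ν, ρ}, {p19, p20} × {ν, ξ, ρ}}; |τ_{X×Y}| = 18.

Enumerate products U × V with U ∈ τ_X, V ∈ τ_Y (deduplicated):
  ∅ × ∅ = {} (∅)
  {p20} × {ν} = {(p20,ν)}
  {p20} × {ξ} = {(p20,ξ)}
  {p19, p20} × {ν} = {(p19,ν), (p20,ν)}
  {p19, p20} × {ξ} = {(p19,ξ), (p20,ξ)}
  {p20} × {ν, ξ} = {(p20,ν), (p20,ξ)}
  {p20} × {ν, ρ} = {(p20,ν), (p20,ρ)}
  {p20} × {ν, ξ, ρ} = {(p20,ν), (p20,ξ), (p20,ρ)}
  {p19, p20} × {ν, ξ} = {(p19,ν), (p19,ξ), (p20,ν), (p20,ξ)}
  {p19, p20} × {ν, ρ} = {(p19,ν), (p19,ρ), (p20,ν), (p20,ρ)}
  {p19, p20} × {ν, ξ, ρ} = {(p19,ν), (p19,ξ), (p19,ρ), (p20,ν), (p20,ξ), (p20,ρ)}
These 11 distinct sets form the basis B.
Close under arbitrary unions to get τ_{X×Y}; counting gives |τ_{X×Y}| = 18.


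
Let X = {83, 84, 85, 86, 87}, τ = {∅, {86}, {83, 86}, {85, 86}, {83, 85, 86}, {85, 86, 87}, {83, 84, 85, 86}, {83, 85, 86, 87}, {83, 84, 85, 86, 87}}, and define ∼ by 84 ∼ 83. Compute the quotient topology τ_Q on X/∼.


X/∼ = {[83=84], [85], [86], [87]}; |τ_Q| = 6.

Equivalence classes: [83=84], [85], [86], [87].
Quotient map π: X → X/∼ sends 83 ↦ [83=84], 84 ↦ [83=84], 85 ↦ [85], 86 ↦ [86], 87 ↦ [87].
For each subset V ⊆ X/∼, compute π^{-1}(V) ⊆ X and check whether π^{-1}(V) ∈ τ. V is open in τ_Q iff π^{-1}(V) ∈ τ.
  V = {}: π^{-1}(V) = ∅ ∈ τ ✓.
  V = {[83=84]}: π^{-1}(V) = {83, 84} ∉ τ ✗.
  V = {[85]}: π^{-1}(V) = {85} ∉ τ ✗.
  V = {[83=84], [85]}: π^{-1}(V) = {83, 84, 85} ∉ τ ✗.
  V = {[86]}: π^{-1}(V) = {86} ∈ τ ✓.
  V = {[83=84], [86]}: π^{-1}(V) = {83, 84, 86} ∉ τ ✗.
  V = {[85], [86]}: π^{-1}(V) = {85, 86} ∈ τ ✓.
  V = {[83=84], [85], [86]}: π^{-1}(V) = {83, 84, 85, 86} ∈ τ ✓.
  V = {[87]}: π^{-1}(V) = {87} ∉ τ ✗.
  V = {[83=84], [87]}: π^{-1}(V) = {83, 84, 87} ∉ τ ✗.
  V = {[85], [87]}: π^{-1}(V) = {85, 87} ∉ τ ✗.
  V = {[83=84], [85], [87]}: π^{-1}(V) = {83, 84, 85, 87} ∉ τ ✗.
  V = {[86], [87]}: π^{-1}(V) = {86, 87} ∉ τ ✗.
  V = {[83=84], [86], [87]}: π^{-1}(V) = {83, 84, 86, 87} ∉ τ ✗.
  V = {[85], [86], [87]}: π^{-1}(V) = {85, 86, 87} ∈ τ ✓.
  V = {[83=84], [85], [86], [87]}: π^{-1}(V) = {83, 84, 85, 86, 87} ∈ τ ✓.
Open sets in the quotient: τ_Q = {{}, {[86]}, {[85], [86]}, {[83=84], [85], [86]}, {[85], [86], [87]}, {[83=84], [85], [86], [87]}} (6 elements).


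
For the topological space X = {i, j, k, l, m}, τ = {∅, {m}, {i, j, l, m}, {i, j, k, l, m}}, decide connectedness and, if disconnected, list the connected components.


(X, τ) is connected.

Find clopen sets (U ∈ τ with X ∖ U ∈ τ):
  U = ∅, X ∖ U = {i, j, k, l, m} — both open, so U is clopen.
  U = {i, j, k, l, m}, X ∖ U = ∅ — both open, so U is clopen.
Only trivial clopens (∅ and X) exist, so (X, τ) is connected.
Compute connected components by grouping points that agree on all clopens:
  component: {i, j, k, l, m}


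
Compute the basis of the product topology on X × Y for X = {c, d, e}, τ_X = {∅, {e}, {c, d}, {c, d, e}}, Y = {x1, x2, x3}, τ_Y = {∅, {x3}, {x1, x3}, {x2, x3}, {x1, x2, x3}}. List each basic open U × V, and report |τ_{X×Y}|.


Basis B = {∅ × ∅, {e} × {x3}, {c, d} × {x3}, {e} × {x1, x3}, {e} × {x2, x3}, {c, d, e} × {x3}, {e} × {x1, x2, x3}, {c, d} × {x1, x3}, {c, d} × {x2, x3}, {c, d} × {x1, x2, x3}, {c, d, e} × {x1, x3}, {c, d, e} × {x2, x3}, {c, d, e} × {x1, x2, x3}}; |τ_{X×Y}| = 25.

Enumerate products U × V with U ∈ τ_X, V ∈ τ_Y (deduplicated):
  ∅ × ∅ = {} (∅)
  {e} × {x3} = {(e,x3)}
  {c, d} × {x3} = {(c,x3), (d,x3)}
  {e} × {x1, x3} = {(e,x1), (e,x3)}
  {e} × {x2, x3} = {(e,x2), (e,x3)}
  {c, d, e} × {x3} = {(c,x3), (d,x3), (e,x3)}
  {e} × {x1, x2, x3} = {(e,x1), (e,x2), (e,x3)}
  {c, d} × {x1, x3} = {(c,x1), (c,x3), (d,x1), (d,x3)}
  {c, d} × {x2, x3} = {(c,x2), (c,x3), (d,x2), (d,x3)}
  {c, d} × {x1, x2, x3} = {(c,x1), (c,x2), (c,x3), (d,x1), (d,x2), (d,x3)}
  {c, d, e} × {x1, x3} = {(c,x1), (c,x3), (d,x1), (d,x3), (e,x1), (e,x3)}
  {c, d, e} × {x2, x3} = {(c,x2), (c,x3), (d,x2), (d,x3), (e,x2), (e,x3)}
  {c, d, e} × {x1, x2, x3} = {(c,x1), (c,x2), (c,x3), (d,x1), (d,x2), (d,x3), (e,x1), (e,x2), (e,x3)}
These 13 distinct sets form the basis B.
Close under arbitrary unions to get τ_{X×Y}; counting gives |τ_{X×Y}| = 25.


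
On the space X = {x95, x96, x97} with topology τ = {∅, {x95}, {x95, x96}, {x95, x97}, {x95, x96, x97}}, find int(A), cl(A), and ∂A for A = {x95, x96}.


int(A) = {x95, x96}, cl(A) = {x95, x96, x97}, ∂A = {x97}.

Closed sets in (X, τ) are complements of opens:
  closed(X, τ) = {∅, {x96}, {x97}, {x96, x97}, {x95, x96, x97}}.
int(A) = ⋃ {U ∈ τ : U ⊆ A}. Opens contained in A: ∅, {x95}, {x95, x96}.
Taking the union of these: int(A) = {x95, x96}.
cl(A) = ⋂ {C closed : A ⊆ C}. Closed sets containing A: {x95, x96, x97}.
Intersecting these: cl(A) = {x95, x96, x97}.
∂A = cl(A) ∖ int(A) = {x95, x96, x97} ∖ {x95, x96} = {x97}.


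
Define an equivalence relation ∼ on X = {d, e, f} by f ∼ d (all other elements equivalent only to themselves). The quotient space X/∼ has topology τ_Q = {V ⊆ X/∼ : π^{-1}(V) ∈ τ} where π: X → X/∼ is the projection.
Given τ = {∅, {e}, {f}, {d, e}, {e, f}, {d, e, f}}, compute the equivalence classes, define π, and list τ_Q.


X/∼ = {[d=f], [e]}; |τ_Q| = 3.

Equivalence classes: [d=f], [e].
Quotient map π: X → X/∼ sends d ↦ [d=f], e ↦ [e], f ↦ [d=f].
For each subset V ⊆ X/∼, compute π^{-1}(V) ⊆ X and check whether π^{-1}(V) ∈ τ. V is open in τ_Q iff π^{-1}(V) ∈ τ.
  V = {}: π^{-1}(V) = ∅ ∈ τ ✓.
  V = {[d=f]}: π^{-1}(V) = {d, f} ∉ τ ✗.
  V = {[e]}: π^{-1}(V) = {e} ∈ τ ✓.
  V = {[d=f], [e]}: π^{-1}(V) = {d, e, f} ∈ τ ✓.
Open sets in the quotient: τ_Q = {{}, {[e]}, {[d=f], [e]}} (3 elements).
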